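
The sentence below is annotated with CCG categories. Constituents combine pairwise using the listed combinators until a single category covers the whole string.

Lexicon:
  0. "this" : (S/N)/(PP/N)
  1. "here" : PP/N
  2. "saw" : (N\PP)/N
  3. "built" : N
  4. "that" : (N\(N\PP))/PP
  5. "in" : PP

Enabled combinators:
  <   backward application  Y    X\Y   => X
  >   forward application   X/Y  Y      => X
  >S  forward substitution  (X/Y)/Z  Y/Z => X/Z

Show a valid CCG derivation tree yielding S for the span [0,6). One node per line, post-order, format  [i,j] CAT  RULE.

[0,1] (S/N)/(PP/N)  lex  "this"
[1,2] PP/N  lex  "here"
[0,2] S/N  >  k=1
[2,3] (N\PP)/N  lex  "saw"
[3,4] N  lex  "built"
[2,4] N\PP  >  k=3
[4,5] (N\(N\PP))/PP  lex  "that"
[5,6] PP  lex  "in"
[4,6] N\(N\PP)  >  k=5
[2,6] N  <  k=4
[0,6] S  >  k=2

[0,6] S   >
  [0,2] S/N   >
    [0,1] "this" : (S/N)/(PP/N)
    [1,2] "here" : PP/N
  [2,6] N   <
    [2,4] N\PP   >
      [2,3] "saw" : (N\PP)/N
      [3,4] "built" : N
    [4,6] N\(N\PP)   >
      [4,5] "that" : (N\(N\PP))/PP
      [5,6] "in" : PP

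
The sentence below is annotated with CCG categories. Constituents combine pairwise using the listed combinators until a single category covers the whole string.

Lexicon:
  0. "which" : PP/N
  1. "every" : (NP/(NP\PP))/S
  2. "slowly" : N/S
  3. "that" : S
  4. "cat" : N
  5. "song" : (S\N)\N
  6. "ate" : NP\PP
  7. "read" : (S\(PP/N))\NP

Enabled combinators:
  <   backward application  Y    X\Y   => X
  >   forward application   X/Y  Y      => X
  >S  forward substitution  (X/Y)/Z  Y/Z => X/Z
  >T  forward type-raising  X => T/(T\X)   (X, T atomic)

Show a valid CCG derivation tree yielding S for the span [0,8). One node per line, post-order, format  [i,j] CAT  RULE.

[0,1] PP/N  lex  "which"
[1,2] (NP/(NP\PP))/S  lex  "every"
[2,3] N/S  lex  "slowly"
[3,4] S  lex  "that"
[2,4] N  >  k=3
[4,5] N  lex  "cat"
[5,6] (S\N)\N  lex  "song"
[4,6] S\N  <  k=5
[2,6] S  <  k=4
[1,6] NP/(NP\PP)  >  k=2
[6,7] NP\PP  lex  "ate"
[1,7] NP  >  k=6
[7,8] (S\(PP/N))\NP  lex  "read"
[1,8] S\(PP/N)  <  k=7
[0,8] S  <  k=1

[0,8] S   <
  [0,1] "which" : PP/N
  [1,8] S\(PP/N)   <
    [1,7] NP   >
      [1,6] NP/(NP\PP)   >
        [1,2] "every" : (NP/(NP\PP))/S
        [2,6] S   <
          [2,4] N   >
            [2,3] "slowly" : N/S
            [3,4] "that" : S
          [4,6] S\N   <
            [4,5] "cat" : N
            [5,6] "song" : (S\N)\N
      [6,7] "ate" : NP\PP
    [7,8] "read" : (S\(PP/N))\NP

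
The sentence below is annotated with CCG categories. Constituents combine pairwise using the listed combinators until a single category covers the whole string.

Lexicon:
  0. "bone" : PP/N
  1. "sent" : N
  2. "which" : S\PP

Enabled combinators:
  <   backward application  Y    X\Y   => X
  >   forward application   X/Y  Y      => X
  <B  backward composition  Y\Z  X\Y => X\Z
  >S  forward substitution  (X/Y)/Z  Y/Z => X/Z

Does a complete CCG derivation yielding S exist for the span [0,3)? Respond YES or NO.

YES

[0,3] S   <
  [0,2] PP   >
    [0,1] "bone" : PP/N
    [1,2] "sent" : N
  [2,3] "which" : S\PP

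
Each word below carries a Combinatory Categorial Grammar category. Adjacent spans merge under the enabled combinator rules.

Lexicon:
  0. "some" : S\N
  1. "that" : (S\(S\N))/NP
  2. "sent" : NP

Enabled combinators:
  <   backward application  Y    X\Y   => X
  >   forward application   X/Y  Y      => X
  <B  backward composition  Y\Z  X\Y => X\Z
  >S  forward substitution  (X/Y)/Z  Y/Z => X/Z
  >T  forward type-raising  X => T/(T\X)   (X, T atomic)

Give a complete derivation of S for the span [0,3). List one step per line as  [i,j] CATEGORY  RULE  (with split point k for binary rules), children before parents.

[0,3] S   <
  [0,1] "some" : S\N
  [1,3] S\(S\N)   >
    [1,2] "that" : (S\(S\N))/NP
    [2,3] "sent" : NP

[0,1] S\N  lex  "some"
[1,2] (S\(S\N))/NP  lex  "that"
[2,3] NP  lex  "sent"
[1,3] S\(S\N)  >  k=2
[0,3] S  <  k=1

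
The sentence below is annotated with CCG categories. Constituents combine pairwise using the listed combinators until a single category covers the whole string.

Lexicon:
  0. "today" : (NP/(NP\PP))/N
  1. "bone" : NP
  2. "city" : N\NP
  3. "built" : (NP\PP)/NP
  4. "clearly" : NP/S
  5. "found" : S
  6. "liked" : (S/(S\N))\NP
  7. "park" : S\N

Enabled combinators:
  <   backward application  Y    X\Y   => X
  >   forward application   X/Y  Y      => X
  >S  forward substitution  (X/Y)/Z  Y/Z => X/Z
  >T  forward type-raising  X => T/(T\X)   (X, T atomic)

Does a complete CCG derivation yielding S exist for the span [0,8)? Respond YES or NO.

YES

[0,8] S   >
  [0,7] S/(S\N)   <
    [0,6] NP   >
      [0,3] NP/(NP\PP)   >
        [0,1] "today" : (NP/(NP\PP))/N
        [1,3] N   >
          [1,2] N/(N\NP)   >T
            [1,2] "bone" : NP
          [2,3] "city" : N\NP
      [3,6] NP\PP   >
        [3,4] "built" : (NP\PP)/NP
        [4,6] NP   >
          [4,5] "clearly" : NP/S
          [5,6] "found" : S
    [6,7] "liked" : (S/(S\N))\NP
  [7,8] "park" : S\N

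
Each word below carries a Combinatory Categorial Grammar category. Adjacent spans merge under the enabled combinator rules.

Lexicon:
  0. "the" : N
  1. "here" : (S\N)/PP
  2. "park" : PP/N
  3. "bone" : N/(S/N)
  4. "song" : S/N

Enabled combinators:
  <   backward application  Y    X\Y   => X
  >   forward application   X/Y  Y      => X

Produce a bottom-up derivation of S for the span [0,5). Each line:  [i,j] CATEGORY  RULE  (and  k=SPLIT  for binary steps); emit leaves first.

[0,5] S   <
  [0,1] "the" : N
  [1,5] S\N   >
    [1,2] "here" : (S\N)/PP
    [2,5] PP   >
      [2,3] "park" : PP/N
      [3,5] N   >
        [3,4] "bone" : N/(S/N)
        [4,5] "song" : S/N

[0,1] N  lex  "the"
[1,2] (S\N)/PP  lex  "here"
[2,3] PP/N  lex  "park"
[3,4] N/(S/N)  lex  "bone"
[4,5] S/N  lex  "song"
[3,5] N  >  k=4
[2,5] PP  >  k=3
[1,5] S\N  >  k=2
[0,5] S  <  k=1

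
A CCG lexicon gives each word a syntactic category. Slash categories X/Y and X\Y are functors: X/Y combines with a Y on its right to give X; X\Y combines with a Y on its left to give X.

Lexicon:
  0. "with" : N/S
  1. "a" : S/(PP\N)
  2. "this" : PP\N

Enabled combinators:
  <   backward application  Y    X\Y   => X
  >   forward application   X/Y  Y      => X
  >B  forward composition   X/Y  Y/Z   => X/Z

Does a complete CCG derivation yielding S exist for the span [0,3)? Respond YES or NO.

N/S S/(PP\N) PP\N
CKY chart[0,3] = {N}; S ∉ chart

NO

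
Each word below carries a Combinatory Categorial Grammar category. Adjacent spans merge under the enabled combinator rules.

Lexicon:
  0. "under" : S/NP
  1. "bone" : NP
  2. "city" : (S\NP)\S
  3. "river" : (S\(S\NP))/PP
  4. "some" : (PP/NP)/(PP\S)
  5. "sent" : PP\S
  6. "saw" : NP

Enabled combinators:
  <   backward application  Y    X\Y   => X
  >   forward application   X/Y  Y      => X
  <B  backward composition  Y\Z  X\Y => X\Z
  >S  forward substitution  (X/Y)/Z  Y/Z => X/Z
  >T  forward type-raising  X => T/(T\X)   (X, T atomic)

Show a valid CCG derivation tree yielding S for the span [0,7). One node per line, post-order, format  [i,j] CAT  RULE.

[0,1] S/NP  lex  "under"
[1,2] NP  lex  "bone"
[0,2] S  >  k=1
[2,3] (S\NP)\S  lex  "city"
[0,3] S\NP  <  k=2
[3,4] (S\(S\NP))/PP  lex  "river"
[4,5] (PP/NP)/(PP\S)  lex  "some"
[5,6] PP\S  lex  "sent"
[4,6] PP/NP  >  k=5
[6,7] NP  lex  "saw"
[4,7] PP  >  k=6
[3,7] S\(S\NP)  >  k=4
[0,7] S  <  k=3

[0,7] S   <
  [0,3] S\NP   <
    [0,2] S   >
      [0,1] "under" : S/NP
      [1,2] "bone" : NP
    [2,3] "city" : (S\NP)\S
  [3,7] S\(S\NP)   >
    [3,4] "river" : (S\(S\NP))/PP
    [4,7] PP   >
      [4,6] PP/NP   >
        [4,5] "some" : (PP/NP)/(PP\S)
        [5,6] "sent" : PP\S
      [6,7] "saw" : NP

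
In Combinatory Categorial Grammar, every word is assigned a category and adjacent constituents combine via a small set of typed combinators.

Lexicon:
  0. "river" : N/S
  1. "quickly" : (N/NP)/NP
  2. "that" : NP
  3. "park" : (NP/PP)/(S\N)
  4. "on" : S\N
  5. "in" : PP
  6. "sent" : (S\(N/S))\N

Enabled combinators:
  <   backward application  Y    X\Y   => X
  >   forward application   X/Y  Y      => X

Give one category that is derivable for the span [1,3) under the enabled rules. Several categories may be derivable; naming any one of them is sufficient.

[0,7] S   <
  [0,1] "river" : N/S
  [1,7] S\(N/S)   <
    [1,6] N   >
      [1,3] N/NP   >
        [1,2] "quickly" : (N/NP)/NP
        [2,3] "that" : NP
      [3,6] NP   >
        [3,5] NP/PP   >
          [3,4] "park" : (NP/PP)/(S\N)
          [4,5] "on" : S\N
        [5,6] "in" : PP
    [6,7] "sent" : (S\(N/S))\N

N/NP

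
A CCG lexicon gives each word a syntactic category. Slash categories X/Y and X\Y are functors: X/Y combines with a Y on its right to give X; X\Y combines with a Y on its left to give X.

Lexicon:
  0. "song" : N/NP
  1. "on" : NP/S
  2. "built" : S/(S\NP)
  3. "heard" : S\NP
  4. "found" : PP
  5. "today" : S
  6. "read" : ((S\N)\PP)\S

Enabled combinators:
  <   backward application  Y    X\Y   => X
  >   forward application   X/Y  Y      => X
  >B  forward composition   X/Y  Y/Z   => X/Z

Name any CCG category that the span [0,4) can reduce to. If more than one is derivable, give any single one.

N

[0,7] S   <
  [0,4] N   >
    [0,1] "song" : N/NP
    [1,4] NP   >
      [1,2] "on" : NP/S
      [2,4] S   >
        [2,3] "built" : S/(S\NP)
        [3,4] "heard" : S\NP
  [4,7] S\N   <
    [4,5] "found" : PP
    [5,7] (S\N)\PP   <
      [5,6] "today" : S
      [6,7] "read" : ((S\N)\PP)\S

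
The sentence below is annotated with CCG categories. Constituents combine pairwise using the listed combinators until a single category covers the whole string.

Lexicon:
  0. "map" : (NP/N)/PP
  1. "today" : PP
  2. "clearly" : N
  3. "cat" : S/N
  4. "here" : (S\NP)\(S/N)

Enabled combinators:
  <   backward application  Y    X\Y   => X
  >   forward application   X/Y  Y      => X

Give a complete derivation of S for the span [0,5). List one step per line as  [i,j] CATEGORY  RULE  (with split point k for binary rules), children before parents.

[0,5] S   <
  [0,3] NP   >
    [0,2] NP/N   >
      [0,1] "map" : (NP/N)/PP
      [1,2] "today" : PP
    [2,3] "clearly" : N
  [3,5] S\NP   <
    [3,4] "cat" : S/N
    [4,5] "here" : (S\NP)\(S/N)

[0,1] (NP/N)/PP  lex  "map"
[1,2] PP  lex  "today"
[0,2] NP/N  >  k=1
[2,3] N  lex  "clearly"
[0,3] NP  >  k=2
[3,4] S/N  lex  "cat"
[4,5] (S\NP)\(S/N)  lex  "here"
[3,5] S\NP  <  k=4
[0,5] S  <  k=3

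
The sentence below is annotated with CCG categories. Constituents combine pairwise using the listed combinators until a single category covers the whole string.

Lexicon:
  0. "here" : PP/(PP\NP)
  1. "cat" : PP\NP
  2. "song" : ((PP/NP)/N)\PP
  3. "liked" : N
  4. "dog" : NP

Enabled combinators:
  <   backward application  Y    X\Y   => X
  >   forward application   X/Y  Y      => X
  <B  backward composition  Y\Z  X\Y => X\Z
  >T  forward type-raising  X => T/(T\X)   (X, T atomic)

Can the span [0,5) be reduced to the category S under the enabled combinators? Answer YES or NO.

NO

PP/(PP\NP) PP\NP ((PP/NP)/N)\PP N NP
CKY chart[0,5] = {N/(N\PP), NP/(NP\PP), PP, PP/(PP\PP), S/(S\PP)}; S ∉ chart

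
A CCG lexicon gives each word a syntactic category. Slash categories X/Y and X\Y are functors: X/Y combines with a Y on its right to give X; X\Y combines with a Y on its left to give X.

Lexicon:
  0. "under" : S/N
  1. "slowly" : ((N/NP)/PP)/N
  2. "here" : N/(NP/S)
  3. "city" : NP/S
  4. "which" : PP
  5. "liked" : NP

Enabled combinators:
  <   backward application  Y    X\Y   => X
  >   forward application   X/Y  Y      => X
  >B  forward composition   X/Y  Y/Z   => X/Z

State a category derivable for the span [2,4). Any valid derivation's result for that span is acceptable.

N

[0,6] S   >
  [0,1] "under" : S/N
  [1,6] N   >
    [1,5] N/NP   >
      [1,4] (N/NP)/PP   >
        [1,2] "slowly" : ((N/NP)/PP)/N
        [2,4] N   >
          [2,3] "here" : N/(NP/S)
          [3,4] "city" : NP/S
      [4,5] "which" : PP
    [5,6] "liked" : NP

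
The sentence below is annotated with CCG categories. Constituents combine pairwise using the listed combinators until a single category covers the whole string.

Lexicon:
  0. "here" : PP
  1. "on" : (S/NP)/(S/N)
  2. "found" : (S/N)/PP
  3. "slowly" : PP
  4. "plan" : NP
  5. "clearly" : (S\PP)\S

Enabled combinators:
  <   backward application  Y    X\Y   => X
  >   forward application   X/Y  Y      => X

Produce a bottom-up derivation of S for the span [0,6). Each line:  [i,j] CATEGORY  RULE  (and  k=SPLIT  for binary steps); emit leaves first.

[0,1] PP  lex  "here"
[1,2] (S/NP)/(S/N)  lex  "on"
[2,3] (S/N)/PP  lex  "found"
[3,4] PP  lex  "slowly"
[2,4] S/N  >  k=3
[1,4] S/NP  >  k=2
[4,5] NP  lex  "plan"
[1,5] S  >  k=4
[5,6] (S\PP)\S  lex  "clearly"
[1,6] S\PP  <  k=5
[0,6] S  <  k=1

[0,6] S   <
  [0,1] "here" : PP
  [1,6] S\PP   <
    [1,5] S   >
      [1,4] S/NP   >
        [1,2] "on" : (S/NP)/(S/N)
        [2,4] S/N   >
          [2,3] "found" : (S/N)/PP
          [3,4] "slowly" : PP
      [4,5] "plan" : NP
    [5,6] "clearly" : (S\PP)\S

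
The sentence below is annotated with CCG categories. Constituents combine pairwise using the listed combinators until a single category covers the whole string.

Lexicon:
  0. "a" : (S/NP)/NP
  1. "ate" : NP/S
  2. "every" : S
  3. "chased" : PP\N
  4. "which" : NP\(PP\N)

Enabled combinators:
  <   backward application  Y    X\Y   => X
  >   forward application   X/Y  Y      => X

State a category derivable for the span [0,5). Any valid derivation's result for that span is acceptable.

S

[0,5] S   >
  [0,3] S/NP   >
    [0,1] "a" : (S/NP)/NP
    [1,3] NP   >
      [1,2] "ate" : NP/S
      [2,3] "every" : S
  [3,5] NP   <
    [3,4] "chased" : PP\N
    [4,5] "which" : NP\(PP\N)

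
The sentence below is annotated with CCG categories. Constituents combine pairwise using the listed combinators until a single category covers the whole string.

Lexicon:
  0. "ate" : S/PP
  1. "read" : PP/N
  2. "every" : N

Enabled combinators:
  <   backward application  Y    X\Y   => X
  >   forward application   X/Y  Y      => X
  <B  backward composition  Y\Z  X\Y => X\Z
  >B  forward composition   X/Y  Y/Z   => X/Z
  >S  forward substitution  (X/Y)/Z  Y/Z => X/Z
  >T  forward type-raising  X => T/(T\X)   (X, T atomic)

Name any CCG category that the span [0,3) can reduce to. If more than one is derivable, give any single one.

S

[0,3] S   >
  [0,1] "ate" : S/PP
  [1,3] PP   >
    [1,2] "read" : PP/N
    [2,3] "every" : N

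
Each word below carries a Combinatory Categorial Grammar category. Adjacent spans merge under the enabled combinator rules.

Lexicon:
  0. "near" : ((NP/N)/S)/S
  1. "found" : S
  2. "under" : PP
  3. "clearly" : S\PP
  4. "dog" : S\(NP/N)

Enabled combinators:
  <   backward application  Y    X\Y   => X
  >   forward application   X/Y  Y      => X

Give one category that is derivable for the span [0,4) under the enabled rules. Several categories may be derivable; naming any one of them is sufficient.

NP/N

[0,5] S   <
  [0,4] NP/N   >
    [0,2] (NP/N)/S   >
      [0,1] "near" : ((NP/N)/S)/S
      [1,2] "found" : S
    [2,4] S   <
      [2,3] "under" : PP
      [3,4] "clearly" : S\PP
  [4,5] "dog" : S\(NP/N)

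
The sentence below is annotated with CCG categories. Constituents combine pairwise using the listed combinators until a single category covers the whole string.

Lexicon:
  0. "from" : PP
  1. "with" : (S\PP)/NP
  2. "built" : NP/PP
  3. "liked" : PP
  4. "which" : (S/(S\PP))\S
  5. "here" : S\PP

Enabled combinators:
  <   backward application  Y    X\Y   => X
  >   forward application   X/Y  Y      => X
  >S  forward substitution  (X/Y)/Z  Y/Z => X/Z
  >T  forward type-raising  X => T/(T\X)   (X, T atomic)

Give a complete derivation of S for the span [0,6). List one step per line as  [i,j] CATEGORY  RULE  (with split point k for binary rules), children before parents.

[0,6] S   >
  [0,5] S/(S\PP)   <
    [0,4] S   >
      [0,1] S/(S\PP)   >T
        [0,1] "from" : PP
      [1,4] S\PP   >
        [1,2] "with" : (S\PP)/NP
        [2,4] NP   >
          [2,3] "built" : NP/PP
          [3,4] "liked" : PP
    [4,5] "which" : (S/(S\PP))\S
  [5,6] "here" : S\PP

[0,1] PP  lex  "from"
[0,1] S/(S\PP)  >T
[1,2] (S\PP)/NP  lex  "with"
[2,3] NP/PP  lex  "built"
[3,4] PP  lex  "liked"
[2,4] NP  >  k=3
[1,4] S\PP  >  k=2
[0,4] S  >  k=1
[4,5] (S/(S\PP))\S  lex  "which"
[0,5] S/(S\PP)  <  k=4
[5,6] S\PP  lex  "here"
[0,6] S  >  k=5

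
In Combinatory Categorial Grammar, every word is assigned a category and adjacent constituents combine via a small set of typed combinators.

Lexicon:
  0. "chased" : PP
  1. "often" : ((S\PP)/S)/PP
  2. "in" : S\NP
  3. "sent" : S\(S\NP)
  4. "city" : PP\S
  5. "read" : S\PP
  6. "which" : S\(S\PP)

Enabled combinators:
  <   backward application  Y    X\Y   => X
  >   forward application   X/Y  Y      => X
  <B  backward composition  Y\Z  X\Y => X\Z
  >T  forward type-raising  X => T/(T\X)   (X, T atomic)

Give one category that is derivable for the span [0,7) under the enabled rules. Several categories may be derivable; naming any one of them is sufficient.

S

[0,7] S   <
  [0,1] "chased" : PP
  [1,7] S\PP   >
    [1,5] (S\PP)/S   >
      [1,2] "often" : ((S\PP)/S)/PP
      [2,5] PP   <
        [2,4] S   <
          [2,3] "in" : S\NP
          [3,4] "sent" : S\(S\NP)
        [4,5] "city" : PP\S
    [5,7] S   <
      [5,6] "read" : S\PP
      [6,7] "which" : S\(S\PP)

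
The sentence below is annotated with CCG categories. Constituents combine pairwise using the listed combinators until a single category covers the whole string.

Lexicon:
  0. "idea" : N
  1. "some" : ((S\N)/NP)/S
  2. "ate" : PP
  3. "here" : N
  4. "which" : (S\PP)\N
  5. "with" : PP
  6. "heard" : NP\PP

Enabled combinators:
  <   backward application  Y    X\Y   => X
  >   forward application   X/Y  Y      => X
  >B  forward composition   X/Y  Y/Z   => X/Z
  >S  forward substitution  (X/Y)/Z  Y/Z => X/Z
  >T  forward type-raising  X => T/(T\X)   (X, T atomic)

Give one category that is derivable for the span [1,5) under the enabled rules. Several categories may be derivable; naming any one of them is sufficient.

(S\N)/NP

[0,7] S   >
  [0,1] S/(S\N)   >T
    [0,1] "idea" : N
  [1,7] S\N   >
    [1,5] (S\N)/NP   >
      [1,2] "some" : ((S\N)/NP)/S
      [2,5] S   <
        [2,3] "ate" : PP
        [3,5] S\PP   <
          [3,4] "here" : N
          [4,5] "which" : (S\PP)\N
    [5,7] NP   <
      [5,6] "with" : PP
      [6,7] "heard" : NP\PP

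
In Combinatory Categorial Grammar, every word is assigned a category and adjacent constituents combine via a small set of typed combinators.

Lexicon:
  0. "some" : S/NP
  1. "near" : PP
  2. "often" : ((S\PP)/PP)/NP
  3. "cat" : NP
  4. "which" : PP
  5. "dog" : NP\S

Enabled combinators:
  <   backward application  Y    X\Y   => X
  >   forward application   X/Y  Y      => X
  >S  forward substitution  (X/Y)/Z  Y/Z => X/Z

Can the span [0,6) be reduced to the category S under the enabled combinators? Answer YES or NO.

[0,6] S   >
  [0,1] "some" : S/NP
  [1,6] NP   <
    [1,5] S   <
      [1,2] "near" : PP
      [2,5] S\PP   >
        [2,4] (S\PP)/PP   >
          [2,3] "often" : ((S\PP)/PP)/NP
          [3,4] "cat" : NP
        [4,5] "which" : PP
    [5,6] "dog" : NP\S

YES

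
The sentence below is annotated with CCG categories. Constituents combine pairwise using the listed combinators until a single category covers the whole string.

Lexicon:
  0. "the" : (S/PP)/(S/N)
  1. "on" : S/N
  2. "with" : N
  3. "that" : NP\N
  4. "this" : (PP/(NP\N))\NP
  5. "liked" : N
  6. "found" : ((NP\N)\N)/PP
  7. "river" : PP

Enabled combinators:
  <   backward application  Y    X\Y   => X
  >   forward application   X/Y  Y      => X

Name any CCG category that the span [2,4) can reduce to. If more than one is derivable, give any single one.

NP

[0,8] S   >
  [0,2] S/PP   >
    [0,1] "the" : (S/PP)/(S/N)
    [1,2] "on" : S/N
  [2,8] PP   >
    [2,5] PP/(NP\N)   <
      [2,4] NP   <
        [2,3] "with" : N
        [3,4] "that" : NP\N
      [4,5] "this" : (PP/(NP\N))\NP
    [5,8] NP\N   <
      [5,6] "liked" : N
      [6,8] (NP\N)\N   >
        [6,7] "found" : ((NP\N)\N)/PP
        [7,8] "river" : PP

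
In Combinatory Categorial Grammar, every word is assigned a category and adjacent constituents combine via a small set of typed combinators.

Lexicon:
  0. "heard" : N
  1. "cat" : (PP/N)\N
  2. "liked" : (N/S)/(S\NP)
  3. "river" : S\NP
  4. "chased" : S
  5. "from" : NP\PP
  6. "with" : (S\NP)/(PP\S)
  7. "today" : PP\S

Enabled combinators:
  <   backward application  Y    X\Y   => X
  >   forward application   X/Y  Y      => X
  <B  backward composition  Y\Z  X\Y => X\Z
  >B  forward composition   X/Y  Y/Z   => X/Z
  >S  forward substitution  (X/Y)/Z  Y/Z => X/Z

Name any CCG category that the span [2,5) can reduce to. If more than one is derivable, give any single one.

N

[0,8] S   <
  [0,5] PP   >
    [0,2] PP/N   <
      [0,1] "heard" : N
      [1,2] "cat" : (PP/N)\N
    [2,5] N   >
      [2,4] N/S   >
        [2,3] "liked" : (N/S)/(S\NP)
        [3,4] "river" : S\NP
      [4,5] "chased" : S
  [5,8] S\PP   <B
    [5,6] "from" : NP\PP
    [6,8] S\NP   >
      [6,7] "with" : (S\NP)/(PP\S)
      [7,8] "today" : PP\S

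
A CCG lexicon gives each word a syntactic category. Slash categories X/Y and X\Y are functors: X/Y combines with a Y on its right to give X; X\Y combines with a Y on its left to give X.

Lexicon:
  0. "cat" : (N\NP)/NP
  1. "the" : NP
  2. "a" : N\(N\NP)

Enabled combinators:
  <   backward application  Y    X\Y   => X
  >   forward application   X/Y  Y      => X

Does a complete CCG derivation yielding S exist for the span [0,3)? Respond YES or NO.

(N\NP)/NP NP N\(N\NP)
CKY chart[0,3] = {N}; S ∉ chart

NO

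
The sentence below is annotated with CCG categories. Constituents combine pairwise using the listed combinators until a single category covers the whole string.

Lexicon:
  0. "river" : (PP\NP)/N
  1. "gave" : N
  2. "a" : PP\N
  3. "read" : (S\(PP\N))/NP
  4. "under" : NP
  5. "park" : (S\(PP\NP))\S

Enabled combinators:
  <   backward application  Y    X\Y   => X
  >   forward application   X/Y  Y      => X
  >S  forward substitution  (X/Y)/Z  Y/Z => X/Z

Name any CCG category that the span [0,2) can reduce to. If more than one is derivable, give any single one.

PP\NP

[0,6] S   <
  [0,2] PP\NP   >
    [0,1] "river" : (PP\NP)/N
    [1,2] "gave" : N
  [2,6] S\(PP\NP)   <
    [2,5] S   <
      [2,3] "a" : PP\N
      [3,5] S\(PP\N)   >
        [3,4] "read" : (S\(PP\N))/NP
        [4,5] "under" : NP
    [5,6] "park" : (S\(PP\NP))\S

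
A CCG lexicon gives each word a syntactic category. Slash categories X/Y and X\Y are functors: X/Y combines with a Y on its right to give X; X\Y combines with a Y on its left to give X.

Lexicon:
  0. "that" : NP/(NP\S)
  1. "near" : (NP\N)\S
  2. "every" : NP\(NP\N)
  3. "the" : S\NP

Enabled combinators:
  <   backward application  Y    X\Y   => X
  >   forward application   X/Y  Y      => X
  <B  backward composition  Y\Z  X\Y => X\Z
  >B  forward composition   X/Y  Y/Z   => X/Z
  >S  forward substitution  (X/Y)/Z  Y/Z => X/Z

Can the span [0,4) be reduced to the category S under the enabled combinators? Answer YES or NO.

[0,4] S   <
  [0,3] NP   >
    [0,1] "that" : NP/(NP\S)
    [1,3] NP\S   <B
      [1,2] "near" : (NP\N)\S
      [2,3] "every" : NP\(NP\N)
  [3,4] "the" : S\NP

YES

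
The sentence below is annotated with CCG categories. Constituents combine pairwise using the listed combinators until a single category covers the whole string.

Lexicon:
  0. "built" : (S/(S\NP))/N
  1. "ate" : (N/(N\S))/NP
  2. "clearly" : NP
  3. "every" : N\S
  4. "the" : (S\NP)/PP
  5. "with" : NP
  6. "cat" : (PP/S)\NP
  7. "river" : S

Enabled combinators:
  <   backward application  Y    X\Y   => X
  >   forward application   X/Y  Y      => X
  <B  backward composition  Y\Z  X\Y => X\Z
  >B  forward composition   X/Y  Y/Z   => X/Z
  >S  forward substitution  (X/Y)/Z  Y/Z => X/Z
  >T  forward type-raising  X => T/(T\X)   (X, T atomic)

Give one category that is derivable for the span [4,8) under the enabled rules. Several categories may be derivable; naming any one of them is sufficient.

[0,8] S   >
  [0,4] S/(S\NP)   >
    [0,1] "built" : (S/(S\NP))/N
    [1,4] N   >
      [1,3] N/(N\S)   >
        [1,2] "ate" : (N/(N\S))/NP
        [2,3] "clearly" : NP
      [3,4] "every" : N\S
  [4,8] S\NP   >
    [4,5] "the" : (S\NP)/PP
    [5,8] PP   >
      [5,7] PP/S   <
        [5,6] "with" : NP
        [6,7] "cat" : (PP/S)\NP
      [7,8] "river" : S

S\NP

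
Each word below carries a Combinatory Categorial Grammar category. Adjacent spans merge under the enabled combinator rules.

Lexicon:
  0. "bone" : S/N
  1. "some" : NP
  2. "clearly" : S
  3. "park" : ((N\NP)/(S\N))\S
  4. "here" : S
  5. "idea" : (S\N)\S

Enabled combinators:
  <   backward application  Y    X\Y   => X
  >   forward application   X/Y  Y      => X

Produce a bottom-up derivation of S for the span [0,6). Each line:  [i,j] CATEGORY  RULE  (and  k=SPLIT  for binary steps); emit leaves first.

[0,1] S/N  lex  "bone"
[1,2] NP  lex  "some"
[2,3] S  lex  "clearly"
[3,4] ((N\NP)/(S\N))\S  lex  "park"
[2,4] (N\NP)/(S\N)  <  k=3
[4,5] S  lex  "here"
[5,6] (S\N)\S  lex  "idea"
[4,6] S\N  <  k=5
[2,6] N\NP  >  k=4
[1,6] N  <  k=2
[0,6] S  >  k=1

[0,6] S   >
  [0,1] "bone" : S/N
  [1,6] N   <
    [1,2] "some" : NP
    [2,6] N\NP   >
      [2,4] (N\NP)/(S\N)   <
        [2,3] "clearly" : S
        [3,4] "park" : ((N\NP)/(S\N))\S
      [4,6] S\N   <
        [4,5] "here" : S
        [5,6] "idea" : (S\N)\S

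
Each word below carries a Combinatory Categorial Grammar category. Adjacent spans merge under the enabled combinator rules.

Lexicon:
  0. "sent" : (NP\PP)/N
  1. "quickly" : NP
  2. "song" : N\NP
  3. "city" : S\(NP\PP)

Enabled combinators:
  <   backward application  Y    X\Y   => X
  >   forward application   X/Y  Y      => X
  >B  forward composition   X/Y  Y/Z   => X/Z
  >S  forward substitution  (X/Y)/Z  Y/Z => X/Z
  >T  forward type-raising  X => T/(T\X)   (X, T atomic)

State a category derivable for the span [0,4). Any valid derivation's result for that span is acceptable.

S

[0,4] S   <
  [0,3] NP\PP   >
    [0,1] "sent" : (NP\PP)/N
    [1,3] N   <
      [1,2] "quickly" : NP
      [2,3] "song" : N\NP
  [3,4] "city" : S\(NP\PP)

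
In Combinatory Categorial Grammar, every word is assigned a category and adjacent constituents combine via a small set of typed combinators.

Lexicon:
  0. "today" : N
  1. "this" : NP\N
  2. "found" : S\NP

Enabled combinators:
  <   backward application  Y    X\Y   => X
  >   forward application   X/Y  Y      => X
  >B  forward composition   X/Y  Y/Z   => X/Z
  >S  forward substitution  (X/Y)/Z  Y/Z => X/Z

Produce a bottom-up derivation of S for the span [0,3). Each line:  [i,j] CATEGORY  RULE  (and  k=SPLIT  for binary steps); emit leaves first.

[0,3] S   <
  [0,2] NP   <
    [0,1] "today" : N
    [1,2] "this" : NP\N
  [2,3] "found" : S\NP

[0,1] N  lex  "today"
[1,2] NP\N  lex  "this"
[0,2] NP  <  k=1
[2,3] S\NP  lex  "found"
[0,3] S  <  k=2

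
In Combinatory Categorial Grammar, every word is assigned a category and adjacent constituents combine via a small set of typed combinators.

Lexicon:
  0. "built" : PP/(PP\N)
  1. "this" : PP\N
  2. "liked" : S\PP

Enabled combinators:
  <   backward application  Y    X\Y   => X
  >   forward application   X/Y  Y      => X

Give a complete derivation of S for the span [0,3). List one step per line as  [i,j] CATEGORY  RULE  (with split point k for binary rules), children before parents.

[0,3] S   <
  [0,2] PP   >
    [0,1] "built" : PP/(PP\N)
    [1,2] "this" : PP\N
  [2,3] "liked" : S\PP

[0,1] PP/(PP\N)  lex  "built"
[1,2] PP\N  lex  "this"
[0,2] PP  >  k=1
[2,3] S\PP  lex  "liked"
[0,3] S  <  k=2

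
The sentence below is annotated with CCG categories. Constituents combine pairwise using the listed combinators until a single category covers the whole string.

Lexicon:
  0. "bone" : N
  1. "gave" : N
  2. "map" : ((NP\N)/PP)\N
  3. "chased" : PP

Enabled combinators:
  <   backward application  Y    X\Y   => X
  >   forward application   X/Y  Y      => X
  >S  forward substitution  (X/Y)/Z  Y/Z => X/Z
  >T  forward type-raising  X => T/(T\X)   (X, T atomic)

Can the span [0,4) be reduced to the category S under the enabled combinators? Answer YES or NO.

N N ((NP\N)/PP)\N PP
CKY chart[0,4] = {N/(N\NP), NP, NP/(NP\NP), PP/(PP\NP), S/(S\NP)}; S ∉ chart

NO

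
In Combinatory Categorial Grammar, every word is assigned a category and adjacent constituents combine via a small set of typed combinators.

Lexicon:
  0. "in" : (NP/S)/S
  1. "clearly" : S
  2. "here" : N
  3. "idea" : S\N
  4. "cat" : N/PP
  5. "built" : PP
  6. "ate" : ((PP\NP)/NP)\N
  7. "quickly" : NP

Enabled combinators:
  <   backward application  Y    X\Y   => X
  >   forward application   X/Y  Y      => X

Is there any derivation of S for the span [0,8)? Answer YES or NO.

NO

(NP/S)/S S N S\N N/PP PP ((PP\NP)/NP)\N NP
CKY chart[0,8] = {PP}; S ∉ chart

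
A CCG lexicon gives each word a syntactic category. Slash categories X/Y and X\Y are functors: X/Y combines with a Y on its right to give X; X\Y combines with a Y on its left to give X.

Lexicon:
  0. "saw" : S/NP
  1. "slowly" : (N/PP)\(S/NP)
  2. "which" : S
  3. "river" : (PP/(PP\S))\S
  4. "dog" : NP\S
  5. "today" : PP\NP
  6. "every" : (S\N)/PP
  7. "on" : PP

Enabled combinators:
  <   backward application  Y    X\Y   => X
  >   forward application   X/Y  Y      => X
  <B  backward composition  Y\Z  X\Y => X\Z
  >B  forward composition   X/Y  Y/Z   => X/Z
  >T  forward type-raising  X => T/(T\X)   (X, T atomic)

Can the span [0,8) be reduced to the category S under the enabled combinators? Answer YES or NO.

YES

[0,8] S   <
  [0,6] N   >
    [0,2] N/PP   <
      [0,1] "saw" : S/NP
      [1,2] "slowly" : (N/PP)\(S/NP)
    [2,6] PP   >
      [2,4] PP/(PP\S)   <
        [2,3] "which" : S
        [3,4] "river" : (PP/(PP\S))\S
      [4,6] PP\S   <B
        [4,5] "dog" : NP\S
        [5,6] "today" : PP\NP
  [6,8] S\N   >
    [6,7] "every" : (S\N)/PP
    [7,8] "on" : PP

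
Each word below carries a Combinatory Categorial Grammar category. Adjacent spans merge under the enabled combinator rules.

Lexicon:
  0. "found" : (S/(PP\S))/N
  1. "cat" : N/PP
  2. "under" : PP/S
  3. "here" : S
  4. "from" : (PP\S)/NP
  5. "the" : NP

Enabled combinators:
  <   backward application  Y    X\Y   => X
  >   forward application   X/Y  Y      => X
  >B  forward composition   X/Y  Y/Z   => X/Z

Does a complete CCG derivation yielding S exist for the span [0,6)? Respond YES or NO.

[0,6] S   >
  [0,4] S/(PP\S)   >
    [0,1] "found" : (S/(PP\S))/N
    [1,4] N   >
      [1,2] "cat" : N/PP
      [2,4] PP   >
        [2,3] "under" : PP/S
        [3,4] "here" : S
  [4,6] PP\S   >
    [4,5] "from" : (PP\S)/NP
    [5,6] "the" : NP

YES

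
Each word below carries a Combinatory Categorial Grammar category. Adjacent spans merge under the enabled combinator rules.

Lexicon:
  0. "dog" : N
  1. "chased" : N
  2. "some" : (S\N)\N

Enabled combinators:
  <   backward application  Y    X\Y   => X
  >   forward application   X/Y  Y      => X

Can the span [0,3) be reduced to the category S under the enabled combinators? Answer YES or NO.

YES

[0,3] S   <
  [0,1] "dog" : N
  [1,3] S\N   <
    [1,2] "chased" : N
    [2,3] "some" : (S\N)\N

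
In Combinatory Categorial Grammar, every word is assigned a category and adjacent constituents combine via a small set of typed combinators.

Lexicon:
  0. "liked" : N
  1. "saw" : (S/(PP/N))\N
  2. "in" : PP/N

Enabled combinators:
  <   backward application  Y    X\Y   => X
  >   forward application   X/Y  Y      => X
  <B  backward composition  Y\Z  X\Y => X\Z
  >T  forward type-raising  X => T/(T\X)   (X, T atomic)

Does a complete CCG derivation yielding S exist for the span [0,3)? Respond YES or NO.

YES

[0,3] S   >
  [0,2] S/(PP/N)   <
    [0,1] "liked" : N
    [1,2] "saw" : (S/(PP/N))\N
  [2,3] "in" : PP/N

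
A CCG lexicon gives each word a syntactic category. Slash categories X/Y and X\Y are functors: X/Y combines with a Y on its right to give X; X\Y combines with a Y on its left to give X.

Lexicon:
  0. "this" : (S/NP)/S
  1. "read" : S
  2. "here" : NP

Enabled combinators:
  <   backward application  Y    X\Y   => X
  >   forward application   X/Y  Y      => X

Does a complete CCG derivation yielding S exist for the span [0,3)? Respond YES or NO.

[0,3] S   >
  [0,2] S/NP   >
    [0,1] "this" : (S/NP)/S
    [1,2] "read" : S
  [2,3] "here" : NP

YES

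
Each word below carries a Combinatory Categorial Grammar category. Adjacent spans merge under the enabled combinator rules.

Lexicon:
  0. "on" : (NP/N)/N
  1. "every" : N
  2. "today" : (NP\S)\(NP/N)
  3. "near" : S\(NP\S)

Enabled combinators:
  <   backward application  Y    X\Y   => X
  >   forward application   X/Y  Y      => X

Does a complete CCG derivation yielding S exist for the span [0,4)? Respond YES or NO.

[0,4] S   <
  [0,3] NP\S   <
    [0,2] NP/N   >
      [0,1] "on" : (NP/N)/N
      [1,2] "every" : N
    [2,3] "today" : (NP\S)\(NP/N)
  [3,4] "near" : S\(NP\S)

YES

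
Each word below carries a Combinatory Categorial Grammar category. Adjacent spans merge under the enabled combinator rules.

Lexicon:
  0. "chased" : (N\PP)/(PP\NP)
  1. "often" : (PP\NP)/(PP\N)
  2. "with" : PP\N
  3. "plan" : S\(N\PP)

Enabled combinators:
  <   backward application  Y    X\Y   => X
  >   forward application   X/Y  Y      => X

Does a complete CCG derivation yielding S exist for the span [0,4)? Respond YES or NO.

YES

[0,4] S   <
  [0,3] N\PP   >
    [0,1] "chased" : (N\PP)/(PP\NP)
    [1,3] PP\NP   >
      [1,2] "often" : (PP\NP)/(PP\N)
      [2,3] "with" : PP\N
  [3,4] "plan" : S\(N\PP)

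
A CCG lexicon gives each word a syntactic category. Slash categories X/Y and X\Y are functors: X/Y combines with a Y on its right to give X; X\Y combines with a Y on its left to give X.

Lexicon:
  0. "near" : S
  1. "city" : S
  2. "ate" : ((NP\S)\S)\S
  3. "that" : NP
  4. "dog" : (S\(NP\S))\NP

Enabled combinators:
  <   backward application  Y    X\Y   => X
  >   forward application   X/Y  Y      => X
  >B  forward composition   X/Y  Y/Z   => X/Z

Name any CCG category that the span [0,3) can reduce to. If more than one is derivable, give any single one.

[0,5] S   <
  [0,3] NP\S   <
    [0,1] "near" : S
    [1,3] (NP\S)\S   <
      [1,2] "city" : S
      [2,3] "ate" : ((NP\S)\S)\S
  [3,5] S\(NP\S)   <
    [3,4] "that" : NP
    [4,5] "dog" : (S\(NP\S))\NP

NP\S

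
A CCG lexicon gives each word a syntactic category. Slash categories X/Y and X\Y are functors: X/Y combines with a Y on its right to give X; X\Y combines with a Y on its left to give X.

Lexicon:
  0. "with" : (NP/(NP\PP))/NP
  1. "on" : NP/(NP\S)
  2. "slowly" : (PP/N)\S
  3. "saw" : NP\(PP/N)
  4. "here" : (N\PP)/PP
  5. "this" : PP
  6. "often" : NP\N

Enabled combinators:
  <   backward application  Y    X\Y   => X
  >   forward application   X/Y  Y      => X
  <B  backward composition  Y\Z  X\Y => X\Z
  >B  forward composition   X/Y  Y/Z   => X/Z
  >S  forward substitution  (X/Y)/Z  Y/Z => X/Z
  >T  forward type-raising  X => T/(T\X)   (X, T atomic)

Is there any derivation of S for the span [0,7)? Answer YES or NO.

(NP/(NP\PP))/NP NP/(NP\S) (PP/N)\S NP\(PP/N) (N\PP)/PP PP NP\N
CKY chart[0,7] = {N/(N\NP), NP, NP/(NP\NP), PP/(PP\NP), S/(S\NP)}; S ∉ chart

NO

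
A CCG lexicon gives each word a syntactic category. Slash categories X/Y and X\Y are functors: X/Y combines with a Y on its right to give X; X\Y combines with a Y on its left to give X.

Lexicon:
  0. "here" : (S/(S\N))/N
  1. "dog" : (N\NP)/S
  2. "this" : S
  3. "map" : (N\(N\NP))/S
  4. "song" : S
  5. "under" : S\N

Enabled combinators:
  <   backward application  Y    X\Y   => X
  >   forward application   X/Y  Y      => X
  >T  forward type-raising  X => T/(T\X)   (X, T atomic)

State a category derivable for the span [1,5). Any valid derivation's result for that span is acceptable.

N

[0,6] S   >
  [0,5] S/(S\N)   >
    [0,1] "here" : (S/(S\N))/N
    [1,5] N   <
      [1,3] N\NP   >
        [1,2] "dog" : (N\NP)/S
        [2,3] "this" : S
      [3,5] N\(N\NP)   >
        [3,4] "map" : (N\(N\NP))/S
        [4,5] "song" : S
  [5,6] "under" : S\N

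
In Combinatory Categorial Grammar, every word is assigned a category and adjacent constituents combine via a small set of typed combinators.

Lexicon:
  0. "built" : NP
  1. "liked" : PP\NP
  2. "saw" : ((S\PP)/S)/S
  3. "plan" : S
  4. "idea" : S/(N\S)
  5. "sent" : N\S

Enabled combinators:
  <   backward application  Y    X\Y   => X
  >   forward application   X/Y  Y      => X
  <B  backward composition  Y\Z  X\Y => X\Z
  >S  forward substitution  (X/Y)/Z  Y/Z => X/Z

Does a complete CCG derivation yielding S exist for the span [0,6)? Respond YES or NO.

YES

[0,6] S   <
  [0,1] "built" : NP
  [1,6] S\NP   <B
    [1,2] "liked" : PP\NP
    [2,6] S\PP   >
      [2,4] (S\PP)/S   >
        [2,3] "saw" : ((S\PP)/S)/S
        [3,4] "plan" : S
      [4,6] S   >
        [4,5] "idea" : S/(N\S)
        [5,6] "sent" : N\S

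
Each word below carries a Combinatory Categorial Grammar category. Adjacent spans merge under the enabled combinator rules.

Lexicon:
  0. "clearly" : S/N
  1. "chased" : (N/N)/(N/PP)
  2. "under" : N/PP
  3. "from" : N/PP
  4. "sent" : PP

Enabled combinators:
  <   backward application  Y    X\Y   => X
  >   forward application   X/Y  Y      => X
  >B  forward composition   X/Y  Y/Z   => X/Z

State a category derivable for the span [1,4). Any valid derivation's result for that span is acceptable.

N/PP

[0,5] S   >
  [0,4] S/PP   >B
    [0,1] "clearly" : S/N
    [1,4] N/PP   >B
      [1,3] N/N   >
        [1,2] "chased" : (N/N)/(N/PP)
        [2,3] "under" : N/PP
      [3,4] "from" : N/PP
  [4,5] "sent" : PP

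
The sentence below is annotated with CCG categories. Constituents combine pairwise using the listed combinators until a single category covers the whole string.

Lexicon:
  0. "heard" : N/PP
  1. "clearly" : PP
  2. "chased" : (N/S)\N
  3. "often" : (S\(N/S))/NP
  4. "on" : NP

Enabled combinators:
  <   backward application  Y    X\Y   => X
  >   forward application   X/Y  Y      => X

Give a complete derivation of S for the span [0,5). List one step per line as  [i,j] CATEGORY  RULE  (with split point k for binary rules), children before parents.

[0,5] S   <
  [0,3] N/S   <
    [0,2] N   >
      [0,1] "heard" : N/PP
      [1,2] "clearly" : PP
    [2,3] "chased" : (N/S)\N
  [3,5] S\(N/S)   >
    [3,4] "often" : (S\(N/S))/NP
    [4,5] "on" : NP

[0,1] N/PP  lex  "heard"
[1,2] PP  lex  "clearly"
[0,2] N  >  k=1
[2,3] (N/S)\N  lex  "chased"
[0,3] N/S  <  k=2
[3,4] (S\(N/S))/NP  lex  "often"
[4,5] NP  lex  "on"
[3,5] S\(N/S)  >  k=4
[0,5] S  <  k=3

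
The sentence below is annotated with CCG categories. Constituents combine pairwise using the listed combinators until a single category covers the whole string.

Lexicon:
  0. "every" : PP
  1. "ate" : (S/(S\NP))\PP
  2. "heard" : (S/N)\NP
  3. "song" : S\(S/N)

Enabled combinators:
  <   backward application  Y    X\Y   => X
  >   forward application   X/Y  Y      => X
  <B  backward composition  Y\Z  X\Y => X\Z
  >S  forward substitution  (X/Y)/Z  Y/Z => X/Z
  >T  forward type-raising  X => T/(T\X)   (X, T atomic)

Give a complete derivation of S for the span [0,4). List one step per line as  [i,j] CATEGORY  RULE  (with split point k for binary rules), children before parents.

[0,4] S   >
  [0,2] S/(S\NP)   <
    [0,1] "every" : PP
    [1,2] "ate" : (S/(S\NP))\PP
  [2,4] S\NP   <B
    [2,3] "heard" : (S/N)\NP
    [3,4] "song" : S\(S/N)

[0,1] PP  lex  "every"
[1,2] (S/(S\NP))\PP  lex  "ate"
[0,2] S/(S\NP)  <  k=1
[2,3] (S/N)\NP  lex  "heard"
[3,4] S\(S/N)  lex  "song"
[2,4] S\NP  <B  k=3
[0,4] S  >  k=2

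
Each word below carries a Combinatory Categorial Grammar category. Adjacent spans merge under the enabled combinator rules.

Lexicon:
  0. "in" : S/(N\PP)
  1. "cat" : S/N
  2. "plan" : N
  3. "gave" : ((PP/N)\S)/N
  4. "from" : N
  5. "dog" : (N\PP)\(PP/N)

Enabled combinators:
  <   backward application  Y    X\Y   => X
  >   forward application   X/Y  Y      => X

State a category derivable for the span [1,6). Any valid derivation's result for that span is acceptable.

N\PP

[0,6] S   >
  [0,1] "in" : S/(N\PP)
  [1,6] N\PP   <
    [1,5] PP/N   <
      [1,3] S   >
        [1,2] "cat" : S/N
        [2,3] "plan" : N
      [3,5] (PP/N)\S   >
        [3,4] "gave" : ((PP/N)\S)/N
        [4,5] "from" : N
    [5,6] "dog" : (N\PP)\(PP/N)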